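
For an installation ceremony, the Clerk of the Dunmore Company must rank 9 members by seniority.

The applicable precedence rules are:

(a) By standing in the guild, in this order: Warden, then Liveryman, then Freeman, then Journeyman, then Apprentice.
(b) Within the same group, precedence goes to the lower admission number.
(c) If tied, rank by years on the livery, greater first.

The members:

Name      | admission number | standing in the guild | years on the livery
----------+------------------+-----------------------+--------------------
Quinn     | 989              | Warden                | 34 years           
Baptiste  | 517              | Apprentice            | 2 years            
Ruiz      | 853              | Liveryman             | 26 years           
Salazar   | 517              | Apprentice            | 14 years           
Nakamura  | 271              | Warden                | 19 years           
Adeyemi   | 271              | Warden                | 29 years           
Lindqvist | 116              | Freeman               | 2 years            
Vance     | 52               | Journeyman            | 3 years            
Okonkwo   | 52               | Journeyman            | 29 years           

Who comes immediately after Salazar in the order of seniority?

Baptiste

By standing in the guild: Adeyemi, Nakamura and Quinn (Warden); then Ruiz (Liveryman); then Lindqvist (Freeman); then Okonkwo and Vance (Journeyman); then Salazar and Baptiste (Apprentice).
Among Adeyemi, Nakamura and Quinn, by admission number (lower first): Adeyemi and Nakamura (271) before Quinn (989).
Among Adeyemi and Nakamura, by years on the livery (higher first): Adeyemi (29 years) before Nakamura (19 years).
Okonkwo and Vance both have admission number 52, so the next rule applies.
Among Okonkwo and Vance, by years on the livery (higher first): Okonkwo (29 years) before Vance (3 years).
Salazar and Baptiste both have admission number 517, so the next rule applies.
Among Salazar and Baptiste, by years on the livery (higher first): Salazar (14 years) before Baptiste (2 years).
Order: Adeyemi, Nakamura, Quinn, Ruiz, Lindqvist, Okonkwo, Vance, Salazar, Baptiste.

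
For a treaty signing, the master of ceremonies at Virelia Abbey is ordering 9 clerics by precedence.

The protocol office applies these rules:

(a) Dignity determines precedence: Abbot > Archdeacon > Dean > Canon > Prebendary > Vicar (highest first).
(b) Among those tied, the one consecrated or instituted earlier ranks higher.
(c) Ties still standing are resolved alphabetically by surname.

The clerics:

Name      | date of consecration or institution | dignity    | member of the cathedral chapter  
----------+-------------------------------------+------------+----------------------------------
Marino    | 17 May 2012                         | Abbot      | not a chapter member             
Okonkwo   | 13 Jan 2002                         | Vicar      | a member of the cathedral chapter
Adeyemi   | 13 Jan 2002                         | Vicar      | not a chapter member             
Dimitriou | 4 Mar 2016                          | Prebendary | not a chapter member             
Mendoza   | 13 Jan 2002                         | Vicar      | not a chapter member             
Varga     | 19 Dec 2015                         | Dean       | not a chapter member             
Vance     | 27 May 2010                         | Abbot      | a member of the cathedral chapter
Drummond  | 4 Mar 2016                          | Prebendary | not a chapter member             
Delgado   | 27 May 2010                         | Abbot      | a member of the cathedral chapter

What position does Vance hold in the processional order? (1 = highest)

2

By dignity: Delgado, Vance and Marino (Abbot); then Varga (Dean); then Dimitriou and Drummond (Prebendary); then Adeyemi, Mendoza and Okonkwo (Vicar).
Among Delgado, Vance and Marino, by date of consecration or institution (earlier first): Delgado and Vance (27 May 2010) before Marino (17 May 2012).
Among Delgado and Vance, alphabetically by surname: Delgado before Vance.
Dimitriou and Drummond both have date of consecration or institution 4 Mar 2016, so the next rule applies.
Among Dimitriou and Drummond, alphabetically by surname: Dimitriou before Drummond.
Adeyemi, Mendoza and Okonkwo all have date of consecration or institution 13 Jan 2002, so the next rule applies.
Among Adeyemi, Mendoza and Okonkwo, alphabetically by surname: Adeyemi before Mendoza before Okonkwo.
Order: Delgado, Vance, Marino, Varga, Dimitriou, Drummond, Adeyemi, Mendoza, Okonkwo. So position 2.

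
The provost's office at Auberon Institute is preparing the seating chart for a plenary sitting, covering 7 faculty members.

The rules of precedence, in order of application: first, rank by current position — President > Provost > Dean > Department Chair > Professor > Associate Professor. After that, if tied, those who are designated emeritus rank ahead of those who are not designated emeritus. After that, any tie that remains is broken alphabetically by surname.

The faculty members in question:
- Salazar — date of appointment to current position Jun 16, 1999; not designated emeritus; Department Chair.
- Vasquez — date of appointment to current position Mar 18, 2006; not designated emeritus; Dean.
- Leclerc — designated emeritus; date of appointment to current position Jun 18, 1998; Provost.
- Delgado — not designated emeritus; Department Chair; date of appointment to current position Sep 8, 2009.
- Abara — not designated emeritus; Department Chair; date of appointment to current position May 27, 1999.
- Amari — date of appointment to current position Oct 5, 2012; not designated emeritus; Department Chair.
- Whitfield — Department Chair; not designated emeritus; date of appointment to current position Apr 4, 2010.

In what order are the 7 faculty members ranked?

By current position: Leclerc (Provost); then Vasquez (Dean); then Abara, Amari, Delgado, Salazar and Whitfield (Department Chair).
Abara, Amari, Delgado, Salazar and Whitfield are each not designated emeritus, so the next rule applies.
Among Abara, Amari, Delgado, Salazar and Whitfield, alphabetically by surname: Abara before Amari before Delgado before Salazar before Whitfield.
Full order: Leclerc, Vasquez, Abara, Amari, Delgado, Salazar, Whitfield.

Leclerc, Vasquez, Abara, Amari, Delgado, Salazar, Whitfield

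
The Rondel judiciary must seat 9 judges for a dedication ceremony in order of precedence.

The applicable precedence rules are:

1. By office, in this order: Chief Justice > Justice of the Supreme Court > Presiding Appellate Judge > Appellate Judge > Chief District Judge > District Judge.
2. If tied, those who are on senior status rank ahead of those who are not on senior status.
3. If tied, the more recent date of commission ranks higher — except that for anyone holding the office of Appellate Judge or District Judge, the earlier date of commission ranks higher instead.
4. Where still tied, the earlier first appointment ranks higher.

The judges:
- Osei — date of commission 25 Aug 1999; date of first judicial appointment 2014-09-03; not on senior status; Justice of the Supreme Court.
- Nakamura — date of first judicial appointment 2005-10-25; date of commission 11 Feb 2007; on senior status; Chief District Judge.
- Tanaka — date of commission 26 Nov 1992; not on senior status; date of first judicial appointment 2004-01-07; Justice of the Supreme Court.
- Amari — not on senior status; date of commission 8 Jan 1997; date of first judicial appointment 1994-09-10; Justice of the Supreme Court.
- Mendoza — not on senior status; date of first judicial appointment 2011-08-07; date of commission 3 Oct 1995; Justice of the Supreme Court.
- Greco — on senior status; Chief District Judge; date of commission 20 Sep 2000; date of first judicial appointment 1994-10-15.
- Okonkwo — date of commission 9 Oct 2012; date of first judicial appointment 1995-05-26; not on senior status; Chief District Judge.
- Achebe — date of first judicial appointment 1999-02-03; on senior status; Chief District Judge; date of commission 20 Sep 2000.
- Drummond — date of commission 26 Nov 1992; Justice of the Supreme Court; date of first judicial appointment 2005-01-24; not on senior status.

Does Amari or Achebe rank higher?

By office: Osei, Amari, Mendoza, Tanaka and Drummond (Justice of the Supreme Court); then Nakamura, Greco, Achebe and Okonkwo (Chief District Judge).
Osei, Amari, Mendoza, Tanaka and Drummond are each not on senior status, so the next rule applies.
Among Osei, Amari, Mendoza, Tanaka and Drummond, by date of commission (later first): Osei (25 Aug 1999) before Amari (8 Jan 1997) before Mendoza (3 Oct 1995) before Tanaka and Drummond (26 Nov 1992).
Among Tanaka and Drummond, by date of first judicial appointment (earlier first): Tanaka (2004-01-07) before Drummond (2005-01-24).
Among Nakamura, Greco, Achebe and Okonkwo, on senior status before not on senior status: Nakamura, Greco and Achebe (on senior status) before Okonkwo (not on senior status).
Among Nakamura, Greco and Achebe, by date of commission (later first): Nakamura (11 Feb 2007) before Greco and Achebe (20 Sep 2000).
Among Greco and Achebe, by date of first judicial appointment (earlier first): Greco (1994-10-15) before Achebe (1999-02-03).
So Amari takes precedence.

Amari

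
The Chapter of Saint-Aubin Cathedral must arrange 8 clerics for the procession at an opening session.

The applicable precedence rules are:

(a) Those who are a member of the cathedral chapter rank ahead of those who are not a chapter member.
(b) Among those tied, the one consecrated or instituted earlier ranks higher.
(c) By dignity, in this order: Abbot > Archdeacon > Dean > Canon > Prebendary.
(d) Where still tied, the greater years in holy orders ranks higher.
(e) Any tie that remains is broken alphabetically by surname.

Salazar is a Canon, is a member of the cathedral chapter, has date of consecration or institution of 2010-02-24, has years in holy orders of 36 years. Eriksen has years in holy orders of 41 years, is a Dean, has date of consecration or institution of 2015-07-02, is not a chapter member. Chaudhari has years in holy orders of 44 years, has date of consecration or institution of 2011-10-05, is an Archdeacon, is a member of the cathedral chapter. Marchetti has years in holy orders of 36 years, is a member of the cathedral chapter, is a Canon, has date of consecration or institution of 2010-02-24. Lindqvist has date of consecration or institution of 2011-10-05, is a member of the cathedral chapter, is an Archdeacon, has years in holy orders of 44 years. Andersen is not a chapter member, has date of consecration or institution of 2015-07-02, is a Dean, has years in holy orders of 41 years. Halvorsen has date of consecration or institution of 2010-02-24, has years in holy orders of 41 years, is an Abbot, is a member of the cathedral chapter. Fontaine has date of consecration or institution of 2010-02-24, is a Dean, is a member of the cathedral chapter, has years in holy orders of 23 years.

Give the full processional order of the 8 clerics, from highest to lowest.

Halvorsen, Fontaine, Marchetti, Salazar, Chaudhari, Lindqvist, Andersen, Eriksen

By the first rule: Halvorsen, Fontaine, Marchetti, Salazar, Chaudhari and Lindqvist (each a member of the cathedral chapter); then Andersen and Eriksen (both not a chapter member).
Among Halvorsen, Fontaine, Marchetti, Salazar, Chaudhari and Lindqvist, by date of consecration or institution (earlier first): Halvorsen, Fontaine, Marchetti and Salazar (2010-02-24) before Chaudhari and Lindqvist (2011-10-05).
Among Halvorsen, Fontaine, Marchetti and Salazar, by dignity: Halvorsen (Abbot) before Fontaine (Dean) before Marchetti and Salazar (Canon).
Marchetti and Salazar both have years in holy orders 36 years, so the next rule applies.
Among Marchetti and Salazar, alphabetically by surname: Marchetti before Salazar.
Chaudhari and Lindqvist are each Archdeacon, so the next rule applies.
Chaudhari and Lindqvist both have years in holy orders 44 years, so the next rule applies.
Among Chaudhari and Lindqvist, alphabetically by surname: Chaudhari before Lindqvist.
Andersen and Eriksen both have date of consecration or institution 2015-07-02, so the next rule applies.
Andersen and Eriksen are each Dean, so the next rule applies.
Andersen and Eriksen both have years in holy orders 41 years, so the next rule applies.
Among Andersen and Eriksen, alphabetically by surname: Andersen before Eriksen.
Full order: Halvorsen, Fontaine, Marchetti, Salazar, Chaudhari, Lindqvist, Andersen, Eriksen.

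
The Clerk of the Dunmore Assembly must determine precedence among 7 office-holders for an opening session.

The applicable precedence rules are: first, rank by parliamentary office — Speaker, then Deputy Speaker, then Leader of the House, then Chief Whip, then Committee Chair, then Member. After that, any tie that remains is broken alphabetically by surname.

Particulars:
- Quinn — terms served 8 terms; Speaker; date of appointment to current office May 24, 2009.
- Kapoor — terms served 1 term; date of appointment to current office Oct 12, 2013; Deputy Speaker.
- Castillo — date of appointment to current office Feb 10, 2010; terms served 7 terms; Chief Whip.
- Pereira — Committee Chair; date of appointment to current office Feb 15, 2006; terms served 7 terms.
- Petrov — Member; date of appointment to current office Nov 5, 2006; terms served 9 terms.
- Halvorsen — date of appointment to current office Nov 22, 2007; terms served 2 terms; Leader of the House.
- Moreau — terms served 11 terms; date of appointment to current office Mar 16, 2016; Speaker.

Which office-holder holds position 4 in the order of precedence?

Halvorsen

By parliamentary office: Moreau and Quinn (Speaker); then Kapoor (Deputy Speaker); then Halvorsen (Leader of the House); then Castillo (Chief Whip); then Pereira (Committee Chair); then Petrov (Member).
Among Moreau and Quinn, alphabetically by surname: Moreau before Quinn.
Order: Moreau, Quinn, Kapoor, Halvorsen, Castillo, Pereira, Petrov.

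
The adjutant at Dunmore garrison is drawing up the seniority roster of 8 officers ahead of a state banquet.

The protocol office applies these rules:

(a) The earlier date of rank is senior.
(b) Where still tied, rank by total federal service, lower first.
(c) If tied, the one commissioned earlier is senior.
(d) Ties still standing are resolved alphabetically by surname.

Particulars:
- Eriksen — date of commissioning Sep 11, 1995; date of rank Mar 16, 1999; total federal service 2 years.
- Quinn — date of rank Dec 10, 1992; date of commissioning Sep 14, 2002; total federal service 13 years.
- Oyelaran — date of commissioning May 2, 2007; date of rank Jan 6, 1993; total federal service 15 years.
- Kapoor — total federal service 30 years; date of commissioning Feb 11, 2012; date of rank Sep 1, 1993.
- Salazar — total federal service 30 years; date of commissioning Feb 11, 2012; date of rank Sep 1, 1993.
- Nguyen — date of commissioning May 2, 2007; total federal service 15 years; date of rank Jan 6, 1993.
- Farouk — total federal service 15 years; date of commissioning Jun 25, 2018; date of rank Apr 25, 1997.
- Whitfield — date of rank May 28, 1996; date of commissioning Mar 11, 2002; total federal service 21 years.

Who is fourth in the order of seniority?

Kapoor

By date of rank (earlier first): Quinn (Dec 10, 1992); then Nguyen and Oyelaran (both Jan 6, 1993); then Kapoor and Salazar (both Sep 1, 1993); then Whitfield (May 28, 1996); then Farouk (Apr 25, 1997); then Eriksen (Mar 16, 1999).
Nguyen and Oyelaran both have total federal service 15 years, so the next rule applies.
Nguyen and Oyelaran both have date of commissioning May 2, 2007, so the next rule applies.
Among Nguyen and Oyelaran, alphabetically by surname: Nguyen before Oyelaran.
Kapoor and Salazar both have total federal service 30 years, so the next rule applies.
Kapoor and Salazar both have date of commissioning Feb 11, 2012, so the next rule applies.
Among Kapoor and Salazar, alphabetically by surname: Kapoor before Salazar.
Order: Quinn, Nguyen, Oyelaran, Kapoor, Salazar, Whitfield, Farouk, Eriksen.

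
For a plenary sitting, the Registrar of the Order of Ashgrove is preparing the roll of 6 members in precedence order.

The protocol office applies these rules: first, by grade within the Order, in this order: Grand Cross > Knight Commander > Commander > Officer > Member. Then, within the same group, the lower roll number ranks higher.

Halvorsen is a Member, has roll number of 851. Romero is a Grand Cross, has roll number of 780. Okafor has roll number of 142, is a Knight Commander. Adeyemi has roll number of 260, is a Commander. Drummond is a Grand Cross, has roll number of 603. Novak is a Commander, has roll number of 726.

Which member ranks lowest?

By grade within the Order: Drummond and Romero (Grand Cross); then Okafor (Knight Commander); then Adeyemi and Novak (Commander); then Halvorsen (Member).
Among Drummond and Romero, by roll number (lower first): Drummond (603) before Romero (780).
Among Adeyemi and Novak, by roll number (lower first): Adeyemi (260) before Novak (726).
Order: Drummond, Romero, Okafor, Adeyemi, Novak, Halvorsen.

Halvorsen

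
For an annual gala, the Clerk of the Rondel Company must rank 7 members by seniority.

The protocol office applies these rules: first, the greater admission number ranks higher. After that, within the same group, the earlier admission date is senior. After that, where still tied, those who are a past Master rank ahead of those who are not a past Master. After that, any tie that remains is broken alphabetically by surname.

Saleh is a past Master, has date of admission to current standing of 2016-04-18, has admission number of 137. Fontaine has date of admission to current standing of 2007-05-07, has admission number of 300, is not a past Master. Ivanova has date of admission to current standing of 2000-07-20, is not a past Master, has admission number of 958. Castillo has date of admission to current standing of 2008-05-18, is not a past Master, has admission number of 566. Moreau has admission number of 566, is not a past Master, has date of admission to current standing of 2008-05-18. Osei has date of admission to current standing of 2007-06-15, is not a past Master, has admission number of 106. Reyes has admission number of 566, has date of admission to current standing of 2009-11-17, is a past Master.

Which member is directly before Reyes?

Moreau

By admission number (higher first): Ivanova (958); then Castillo, Moreau and Reyes (each 566); then Fontaine (300); then Saleh (137); then Osei (106).
Among Castillo, Moreau and Reyes, by date of admission to current standing (earlier first): Castillo and Moreau (2008-05-18) before Reyes (2009-11-17).
Castillo and Moreau are each not a past Master, so the next rule applies.
Among Castillo and Moreau, alphabetically by surname: Castillo before Moreau.
Order: Ivanova, Castillo, Moreau, Reyes, Fontaine, Saleh, Osei.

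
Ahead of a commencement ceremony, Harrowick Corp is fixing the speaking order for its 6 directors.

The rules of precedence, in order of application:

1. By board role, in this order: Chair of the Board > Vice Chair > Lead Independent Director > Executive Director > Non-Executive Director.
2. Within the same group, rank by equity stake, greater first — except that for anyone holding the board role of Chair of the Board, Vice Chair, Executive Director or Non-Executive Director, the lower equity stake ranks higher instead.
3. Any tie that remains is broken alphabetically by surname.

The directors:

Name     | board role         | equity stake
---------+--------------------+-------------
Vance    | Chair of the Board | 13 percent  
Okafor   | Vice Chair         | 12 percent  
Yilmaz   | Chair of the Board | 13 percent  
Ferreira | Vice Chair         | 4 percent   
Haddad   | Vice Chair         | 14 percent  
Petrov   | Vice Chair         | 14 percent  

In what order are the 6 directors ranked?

Vance, Yilmaz, Ferreira, Okafor, Haddad, Petrov

By board role: Vance and Yilmaz (Chair of the Board); then Ferreira, Okafor, Haddad and Petrov (Vice Chair).
Vance and Yilmaz both have equity stake 13 percent, so the next rule applies.
Among Vance and Yilmaz, alphabetically by surname: Vance before Yilmaz.
Among Ferreira, Okafor, Haddad and Petrov, by equity stake (lower first) (reversed rule for this group): Ferreira (4 percent) before Okafor (12 percent) before Haddad and Petrov (14 percent).
Among Haddad and Petrov, alphabetically by surname: Haddad before Petrov.
Full order: Vance, Yilmaz, Ferreira, Okafor, Haddad, Petrov.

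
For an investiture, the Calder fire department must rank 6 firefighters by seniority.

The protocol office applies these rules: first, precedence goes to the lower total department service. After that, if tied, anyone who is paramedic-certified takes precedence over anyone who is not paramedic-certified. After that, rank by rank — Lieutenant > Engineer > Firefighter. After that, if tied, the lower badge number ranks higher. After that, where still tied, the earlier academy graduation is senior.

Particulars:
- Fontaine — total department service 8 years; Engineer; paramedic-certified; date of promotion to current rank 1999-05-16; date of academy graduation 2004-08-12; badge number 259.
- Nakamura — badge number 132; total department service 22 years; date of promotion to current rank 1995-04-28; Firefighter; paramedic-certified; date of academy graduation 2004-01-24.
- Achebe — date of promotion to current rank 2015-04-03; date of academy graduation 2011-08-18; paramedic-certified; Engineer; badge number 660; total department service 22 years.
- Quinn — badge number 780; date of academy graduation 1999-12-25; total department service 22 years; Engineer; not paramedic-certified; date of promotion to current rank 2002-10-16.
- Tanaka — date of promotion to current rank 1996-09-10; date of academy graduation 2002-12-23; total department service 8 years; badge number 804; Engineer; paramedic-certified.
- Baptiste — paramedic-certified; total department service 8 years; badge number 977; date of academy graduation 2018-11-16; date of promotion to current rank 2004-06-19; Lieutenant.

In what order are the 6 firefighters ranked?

Baptiste, Fontaine, Tanaka, Achebe, Nakamura, Quinn

By total department service (lower first): Baptiste, Fontaine and Tanaka (each 8 years); then Achebe, Nakamura and Quinn (each 22 years).
Baptiste, Fontaine and Tanaka are each paramedic-certified, so the next rule applies.
Among Baptiste, Fontaine and Tanaka, by rank: Baptiste (Lieutenant) before Fontaine and Tanaka (Engineer).
Among Fontaine and Tanaka, by badge number (lower first): Fontaine (259) before Tanaka (804).
Among Achebe, Nakamura and Quinn, paramedic-certified before not paramedic-certified: Achebe and Nakamura (paramedic-certified) before Quinn (not paramedic-certified).
Among Achebe and Nakamura, by rank: Achebe (Engineer) before Nakamura (Firefighter).
Full order: Baptiste, Fontaine, Tanaka, Achebe, Nakamura, Quinn.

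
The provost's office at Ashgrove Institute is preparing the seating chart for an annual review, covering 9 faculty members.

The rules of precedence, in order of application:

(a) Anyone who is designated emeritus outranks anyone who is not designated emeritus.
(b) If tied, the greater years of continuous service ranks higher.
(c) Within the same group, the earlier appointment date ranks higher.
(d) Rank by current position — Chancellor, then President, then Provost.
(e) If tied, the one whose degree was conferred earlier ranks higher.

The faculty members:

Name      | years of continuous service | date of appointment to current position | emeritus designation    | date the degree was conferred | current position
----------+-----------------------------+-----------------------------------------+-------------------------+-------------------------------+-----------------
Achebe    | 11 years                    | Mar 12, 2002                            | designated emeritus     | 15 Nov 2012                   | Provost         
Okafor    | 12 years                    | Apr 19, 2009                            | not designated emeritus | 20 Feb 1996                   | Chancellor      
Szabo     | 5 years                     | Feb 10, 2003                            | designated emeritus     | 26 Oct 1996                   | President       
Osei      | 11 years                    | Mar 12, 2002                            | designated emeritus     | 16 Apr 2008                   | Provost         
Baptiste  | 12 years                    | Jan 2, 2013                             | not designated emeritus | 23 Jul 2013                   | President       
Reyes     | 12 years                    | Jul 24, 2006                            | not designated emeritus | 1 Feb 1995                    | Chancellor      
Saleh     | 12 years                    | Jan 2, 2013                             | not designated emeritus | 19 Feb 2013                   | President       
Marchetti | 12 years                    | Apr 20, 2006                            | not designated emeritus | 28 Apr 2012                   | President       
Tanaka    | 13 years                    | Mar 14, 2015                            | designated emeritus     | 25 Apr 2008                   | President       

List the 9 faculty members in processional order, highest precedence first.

By the first rule: Tanaka, Osei, Achebe and Szabo (each designated emeritus); then Marchetti, Reyes, Okafor, Saleh and Baptiste (each not designated emeritus).
Among Tanaka, Osei, Achebe and Szabo, by years of continuous service (higher first): Tanaka (13 years) before Osei and Achebe (11 years) before Szabo (5 years).
Osei and Achebe both have date of appointment to current position Mar 12, 2002, so the next rule applies.
Osei and Achebe are each Provost, so the next rule applies.
Among Osei and Achebe, by date the degree was conferred (earlier first): Osei (16 Apr 2008) before Achebe (15 Nov 2012).
Marchetti, Reyes, Okafor, Saleh and Baptiste all have years of continuous service 12 years, so the next rule applies.
Among Marchetti, Reyes, Okafor, Saleh and Baptiste, by date of appointment to current position (earlier first): Marchetti (Apr 20, 2006) before Reyes (Jul 24, 2006) before Okafor (Apr 19, 2009) before Saleh and Baptiste (Jan 2, 2013).
Saleh and Baptiste are each President, so the next rule applies.
Among Saleh and Baptiste, by date the degree was conferred (earlier first): Saleh (19 Feb 2013) before Baptiste (23 Jul 2013).
Full order: Tanaka, Osei, Achebe, Szabo, Marchetti, Reyes, Okafor, Saleh, Baptiste.

Tanaka, Osei, Achebe, Szabo, Marchetti, Reyes, Okafor, Saleh, Baptiste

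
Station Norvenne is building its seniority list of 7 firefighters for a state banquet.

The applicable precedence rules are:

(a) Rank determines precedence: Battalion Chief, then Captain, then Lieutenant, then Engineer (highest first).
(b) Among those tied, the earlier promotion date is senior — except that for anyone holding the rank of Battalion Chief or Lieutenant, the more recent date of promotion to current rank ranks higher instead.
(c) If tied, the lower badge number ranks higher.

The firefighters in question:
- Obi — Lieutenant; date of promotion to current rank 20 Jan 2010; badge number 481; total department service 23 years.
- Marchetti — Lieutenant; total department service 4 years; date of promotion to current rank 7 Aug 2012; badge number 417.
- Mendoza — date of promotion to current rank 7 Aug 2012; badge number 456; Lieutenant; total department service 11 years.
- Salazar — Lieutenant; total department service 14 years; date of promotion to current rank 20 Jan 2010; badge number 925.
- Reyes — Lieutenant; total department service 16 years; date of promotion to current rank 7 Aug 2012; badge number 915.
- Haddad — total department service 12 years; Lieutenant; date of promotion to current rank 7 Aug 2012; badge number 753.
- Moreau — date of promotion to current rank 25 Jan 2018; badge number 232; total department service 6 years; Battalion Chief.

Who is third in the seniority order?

Mendoza

By rank: Moreau (Battalion Chief); then Marchetti, Mendoza, Haddad, Reyes, Obi and Salazar (Lieutenant).
Among Marchetti, Mendoza, Haddad, Reyes, Obi and Salazar, by date of promotion to current rank (later first) (reversed rule for this group): Marchetti, Mendoza, Haddad and Reyes (7 Aug 2012) before Obi and Salazar (20 Jan 2010).
Among Marchetti, Mendoza, Haddad and Reyes, by badge number (lower first): Marchetti (417) before Mendoza (456) before Haddad (753) before Reyes (915).
Among Obi and Salazar, by badge number (lower first): Obi (481) before Salazar (925).
Order: Moreau, Marchetti, Mendoza, Haddad, Reyes, Obi, Salazar.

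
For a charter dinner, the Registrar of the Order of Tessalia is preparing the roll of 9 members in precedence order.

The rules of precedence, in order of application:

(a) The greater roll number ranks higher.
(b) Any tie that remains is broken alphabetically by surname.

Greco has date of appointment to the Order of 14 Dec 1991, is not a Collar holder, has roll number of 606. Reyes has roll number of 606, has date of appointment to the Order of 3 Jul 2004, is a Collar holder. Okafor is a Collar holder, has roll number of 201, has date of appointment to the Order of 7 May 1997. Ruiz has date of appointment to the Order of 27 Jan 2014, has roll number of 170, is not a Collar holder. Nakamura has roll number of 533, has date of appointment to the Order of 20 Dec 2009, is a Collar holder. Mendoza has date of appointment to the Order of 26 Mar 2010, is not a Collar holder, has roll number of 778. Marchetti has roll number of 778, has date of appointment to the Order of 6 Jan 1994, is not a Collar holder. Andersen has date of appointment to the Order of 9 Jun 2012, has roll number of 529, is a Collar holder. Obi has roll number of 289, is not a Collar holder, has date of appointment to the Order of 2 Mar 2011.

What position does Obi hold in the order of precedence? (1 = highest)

7

By roll number (higher first): Marchetti and Mendoza (both 778); then Greco and Reyes (both 606); then Nakamura (533); then Andersen (529); then Obi (289); then Okafor (201); then Ruiz (170).
Among Marchetti and Mendoza, alphabetically by surname: Marchetti before Mendoza.
Among Greco and Reyes, alphabetically by surname: Greco before Reyes.
Order: Marchetti, Mendoza, Greco, Reyes, Nakamura, Andersen, Obi, Okafor, Ruiz. So position 7.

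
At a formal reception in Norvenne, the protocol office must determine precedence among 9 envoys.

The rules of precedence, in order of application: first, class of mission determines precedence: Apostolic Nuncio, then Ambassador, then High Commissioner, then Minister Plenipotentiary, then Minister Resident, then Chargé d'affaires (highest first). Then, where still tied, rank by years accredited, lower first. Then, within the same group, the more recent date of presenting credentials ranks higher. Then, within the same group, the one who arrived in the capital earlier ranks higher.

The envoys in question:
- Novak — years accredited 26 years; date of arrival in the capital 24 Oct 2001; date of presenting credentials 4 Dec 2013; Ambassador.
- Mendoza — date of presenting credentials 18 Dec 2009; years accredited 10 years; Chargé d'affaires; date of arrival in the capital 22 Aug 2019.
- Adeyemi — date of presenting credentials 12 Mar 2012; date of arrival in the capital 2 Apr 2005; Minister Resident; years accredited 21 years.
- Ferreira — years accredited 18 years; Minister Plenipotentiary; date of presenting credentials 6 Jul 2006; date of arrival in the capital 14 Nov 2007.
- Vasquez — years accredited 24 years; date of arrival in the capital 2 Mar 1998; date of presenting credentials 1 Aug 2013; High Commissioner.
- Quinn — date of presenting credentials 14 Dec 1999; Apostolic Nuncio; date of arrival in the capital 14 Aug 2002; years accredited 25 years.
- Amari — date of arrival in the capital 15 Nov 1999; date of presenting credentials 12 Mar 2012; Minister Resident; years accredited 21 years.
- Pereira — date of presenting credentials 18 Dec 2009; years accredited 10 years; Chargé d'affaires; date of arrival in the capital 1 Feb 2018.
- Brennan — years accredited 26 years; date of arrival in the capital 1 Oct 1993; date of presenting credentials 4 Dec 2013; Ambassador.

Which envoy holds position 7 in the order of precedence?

Adeyemi

By class of mission: Quinn (Apostolic Nuncio); then Brennan and Novak (Ambassador); then Vasquez (High Commissioner); then Ferreira (Minister Plenipotentiary); then Amari and Adeyemi (Minister Resident); then Pereira and Mendoza (Chargé d'affaires).
Brennan and Novak both have years accredited 26 years, so the next rule applies.
Brennan and Novak both have date of presenting credentials 4 Dec 2013, so the next rule applies.
Among Brennan and Novak, by date of arrival in the capital (earlier first): Brennan (1 Oct 1993) before Novak (24 Oct 2001).
Amari and Adeyemi both have years accredited 21 years, so the next rule applies.
Amari and Adeyemi both have date of presenting credentials 12 Mar 2012, so the next rule applies.
Among Amari and Adeyemi, by date of arrival in the capital (earlier first): Amari (15 Nov 1999) before Adeyemi (2 Apr 2005).
Pereira and Mendoza both have years accredited 10 years, so the next rule applies.
Pereira and Mendoza both have date of presenting credentials 18 Dec 2009, so the next rule applies.
Among Pereira and Mendoza, by date of arrival in the capital (earlier first): Pereira (1 Feb 2018) before Mendoza (22 Aug 2019).
Order: Quinn, Brennan, Novak, Vasquez, Ferreira, Amari, Adeyemi, Pereira, Mendoza.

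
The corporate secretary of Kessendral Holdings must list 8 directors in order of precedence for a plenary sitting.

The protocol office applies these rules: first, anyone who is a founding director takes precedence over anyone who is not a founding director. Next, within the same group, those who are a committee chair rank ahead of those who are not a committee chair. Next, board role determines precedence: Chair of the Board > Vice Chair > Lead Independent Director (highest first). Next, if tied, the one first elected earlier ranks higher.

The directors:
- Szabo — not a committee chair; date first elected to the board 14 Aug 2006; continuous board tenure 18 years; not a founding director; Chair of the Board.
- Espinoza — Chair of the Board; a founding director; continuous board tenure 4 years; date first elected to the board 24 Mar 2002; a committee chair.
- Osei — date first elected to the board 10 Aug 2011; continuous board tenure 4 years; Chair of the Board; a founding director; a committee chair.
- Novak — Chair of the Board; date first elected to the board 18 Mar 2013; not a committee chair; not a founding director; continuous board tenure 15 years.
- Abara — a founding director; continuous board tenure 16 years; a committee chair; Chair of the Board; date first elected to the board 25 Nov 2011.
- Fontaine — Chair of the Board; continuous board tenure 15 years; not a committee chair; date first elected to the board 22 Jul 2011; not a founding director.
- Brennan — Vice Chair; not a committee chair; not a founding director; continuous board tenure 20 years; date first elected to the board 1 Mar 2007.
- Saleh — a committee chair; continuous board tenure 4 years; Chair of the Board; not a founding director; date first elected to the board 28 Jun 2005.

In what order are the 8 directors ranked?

By the first rule: Espinoza, Osei and Abara (each a founding director); then Saleh, Szabo, Fontaine, Novak and Brennan (each not a founding director).
Espinoza, Osei and Abara are each a committee chair, so the next rule applies.
Espinoza, Osei and Abara are each Chair of the Board, so the next rule applies.
Among Espinoza, Osei and Abara, by date first elected to the board (earlier first): Espinoza (24 Mar 2002) before Osei (10 Aug 2011) before Abara (25 Nov 2011).
Among Saleh, Szabo, Fontaine, Novak and Brennan, a committee chair before not a committee chair: Saleh (a committee chair) before Szabo, Fontaine, Novak and Brennan (not a committee chair).
Among Szabo, Fontaine, Novak and Brennan, by board role: Szabo, Fontaine and Novak (Chair of the Board) before Brennan (Vice Chair).
Among Szabo, Fontaine and Novak, by date first elected to the board (earlier first): Szabo (14 Aug 2006) before Fontaine (22 Jul 2011) before Novak (18 Mar 2013).
Full order: Espinoza, Osei, Abara, Saleh, Szabo, Fontaine, Novak, Brennan.

Espinoza, Osei, Abara, Saleh, Szabo, Fontaine, Novak, Brennan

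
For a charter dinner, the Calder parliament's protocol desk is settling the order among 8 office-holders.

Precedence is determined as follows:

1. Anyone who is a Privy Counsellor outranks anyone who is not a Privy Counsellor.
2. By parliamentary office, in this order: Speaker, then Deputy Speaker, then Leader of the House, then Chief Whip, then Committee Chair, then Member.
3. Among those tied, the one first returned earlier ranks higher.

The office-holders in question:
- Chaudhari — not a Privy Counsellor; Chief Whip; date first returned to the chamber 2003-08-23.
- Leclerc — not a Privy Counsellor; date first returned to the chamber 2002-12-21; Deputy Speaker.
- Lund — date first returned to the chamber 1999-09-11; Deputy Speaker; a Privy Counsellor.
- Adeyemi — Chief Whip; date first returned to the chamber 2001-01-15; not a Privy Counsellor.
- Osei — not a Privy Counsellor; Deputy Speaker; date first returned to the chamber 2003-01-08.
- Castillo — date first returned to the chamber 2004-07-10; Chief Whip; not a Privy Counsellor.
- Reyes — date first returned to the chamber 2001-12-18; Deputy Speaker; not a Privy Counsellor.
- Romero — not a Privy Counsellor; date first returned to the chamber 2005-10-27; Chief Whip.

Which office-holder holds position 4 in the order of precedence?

Osei

By the first rule: Lund (a Privy Counsellor); then Reyes, Leclerc, Osei, Adeyemi, Chaudhari, Castillo and Romero (each not a Privy Counsellor).
Among Reyes, Leclerc, Osei, Adeyemi, Chaudhari, Castillo and Romero, by parliamentary office: Reyes, Leclerc and Osei (Deputy Speaker) before Adeyemi, Chaudhari, Castillo and Romero (Chief Whip).
Among Reyes, Leclerc and Osei, by date first returned to the chamber (earlier first): Reyes (2001-12-18) before Leclerc (2002-12-21) before Osei (2003-01-08).
Among Adeyemi, Chaudhari, Castillo and Romero, by date first returned to the chamber (earlier first): Adeyemi (2001-01-15) before Chaudhari (2003-08-23) before Castillo (2004-07-10) before Romero (2005-10-27).
Order: Lund, Reyes, Leclerc, Osei, Adeyemi, Chaudhari, Castillo, Romero.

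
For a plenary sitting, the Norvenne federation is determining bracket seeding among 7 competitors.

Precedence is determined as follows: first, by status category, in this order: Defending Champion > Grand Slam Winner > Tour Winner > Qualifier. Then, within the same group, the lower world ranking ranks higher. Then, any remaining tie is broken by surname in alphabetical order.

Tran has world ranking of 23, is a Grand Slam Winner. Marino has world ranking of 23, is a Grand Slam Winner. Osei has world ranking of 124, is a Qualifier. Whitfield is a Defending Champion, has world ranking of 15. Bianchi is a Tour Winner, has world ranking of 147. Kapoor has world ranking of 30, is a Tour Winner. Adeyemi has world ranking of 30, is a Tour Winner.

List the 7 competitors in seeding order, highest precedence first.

By status category: Whitfield (Defending Champion); then Marino and Tran (Grand Slam Winner); then Adeyemi, Kapoor and Bianchi (Tour Winner); then Osei (Qualifier).
Marino and Tran both have world ranking 23, so the next rule applies.
Among Marino and Tran, alphabetically by surname: Marino before Tran.
Among Adeyemi, Kapoor and Bianchi, by world ranking (lower first): Adeyemi and Kapoor (30) before Bianchi (147).
Among Adeyemi and Kapoor, alphabetically by surname: Adeyemi before Kapoor.
Full order: Whitfield, Marino, Tran, Adeyemi, Kapoor, Bianchi, Osei.

Whitfield, Marino, Tran, Adeyemi, Kapoor, Bianchi, Osei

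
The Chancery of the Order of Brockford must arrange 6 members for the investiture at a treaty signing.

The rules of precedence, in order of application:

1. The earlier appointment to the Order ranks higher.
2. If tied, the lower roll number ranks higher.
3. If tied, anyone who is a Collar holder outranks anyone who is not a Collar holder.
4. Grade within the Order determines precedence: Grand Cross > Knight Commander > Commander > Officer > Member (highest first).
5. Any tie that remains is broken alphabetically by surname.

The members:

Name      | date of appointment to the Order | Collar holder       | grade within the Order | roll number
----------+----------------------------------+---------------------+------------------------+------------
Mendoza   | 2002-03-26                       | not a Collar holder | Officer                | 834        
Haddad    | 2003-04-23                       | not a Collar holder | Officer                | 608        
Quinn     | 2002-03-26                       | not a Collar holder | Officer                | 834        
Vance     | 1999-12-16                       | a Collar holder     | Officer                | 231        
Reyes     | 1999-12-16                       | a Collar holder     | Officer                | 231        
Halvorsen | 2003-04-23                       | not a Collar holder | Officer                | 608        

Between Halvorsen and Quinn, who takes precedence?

Quinn

By date of appointment to the Order (earlier first): Reyes and Vance (both 1999-12-16); then Mendoza and Quinn (both 2002-03-26); then Haddad and Halvorsen (both 2003-04-23).
Reyes and Vance both have roll number 231, so the next rule applies.
Reyes and Vance are each a Collar holder, so the next rule applies.
Reyes and Vance are each Officer, so the next rule applies.
Among Reyes and Vance, alphabetically by surname: Reyes before Vance.
Mendoza and Quinn both have roll number 834, so the next rule applies.
Mendoza and Quinn are each not a Collar holder, so the next rule applies.
Mendoza and Quinn are each Officer, so the next rule applies.
Among Mendoza and Quinn, alphabetically by surname: Mendoza before Quinn.
Haddad and Halvorsen both have roll number 608, so the next rule applies.
Haddad and Halvorsen are each not a Collar holder, so the next rule applies.
Haddad and Halvorsen are each Officer, so the next rule applies.
Among Haddad and Halvorsen, alphabetically by surname: Haddad before Halvorsen.
So Quinn takes precedence.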